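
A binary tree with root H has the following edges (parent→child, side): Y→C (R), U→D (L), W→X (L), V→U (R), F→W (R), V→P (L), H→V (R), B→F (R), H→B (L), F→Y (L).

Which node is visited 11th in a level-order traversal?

Level-order visits nodes level by level from the root, left to right within each level.
Level 0: H
Level 1: B, V
Level 2: F, P, U
Level 3: Y, W, D
Level 4: C, X
Full level-order sequence: H, B, V, F, P, U, Y, W, D, C, X.

X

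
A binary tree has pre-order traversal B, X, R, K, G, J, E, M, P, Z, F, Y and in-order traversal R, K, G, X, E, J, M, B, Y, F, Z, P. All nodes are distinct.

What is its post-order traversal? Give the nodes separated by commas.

G, K, R, E, M, J, X, Y, F, Z, P, B

The first element of pre-order is the root; it splits in-order into left and right subtrees.
Root B: left subtree has 7 nodes {R, K, G, X, E, J, M}, right has 4 {Y, F, Z, P}.
  Root X: left subtree has 3 nodes {R, K, G}, right has 3 {E, J, M}.
    Root R: left subtree has 0 nodes { }, right has 2 {K, G}.
      Root K: left subtree has 0 nodes { }, right has 1 {G}.
    Root J: left subtree has 1 node {E}, right has 1 {M}.
  Root P: left subtree has 3 nodes {Y, F, Z}, right has 0 { }.
    Root Z: left subtree has 2 nodes {Y, F}, right has 0 { }.
      Root F: left subtree has 1 node {Y}, right has 0 { }.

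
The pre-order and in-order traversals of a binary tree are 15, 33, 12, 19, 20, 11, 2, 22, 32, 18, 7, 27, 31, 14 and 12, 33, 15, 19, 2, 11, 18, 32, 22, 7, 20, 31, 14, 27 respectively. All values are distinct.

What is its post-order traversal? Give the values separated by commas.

The first element of pre-order is the root; it splits in-order into left and right subtrees.
Root 15: left subtree has 2 nodes {12, 33}, right has 11 {19, 2, 11, 18, 32, 22, 7, 20, 31, 14, 27}.
  Root 33: left subtree has 1 node {12}, right has 0 { }.
  Root 19: left subtree has 0 nodes { }, right has 10 {2, 11, 18, 32, 22, 7, 20, 31, 14, 27}.
    Root 20: left subtree has 6 nodes {2, 11, 18, 32, 22, 7}, right has 3 {31, 14, 27}.
      Root 11: left subtree has 1 node {2}, right has 4 {18, 32, 22, 7}.
        Root 22: left subtree has 2 nodes {18, 32}, right has 1 {7}.
          Root 32: left subtree has 1 node {18}, right has 0 { }.
      Root 27: left subtree has 2 nodes {31, 14}, right has 0 { }.
        Root 31: left subtree has 0 nodes { }, right has 1 {14}.

12, 33, 2, 18, 32, 7, 22, 11, 14, 31, 27, 20, 19, 15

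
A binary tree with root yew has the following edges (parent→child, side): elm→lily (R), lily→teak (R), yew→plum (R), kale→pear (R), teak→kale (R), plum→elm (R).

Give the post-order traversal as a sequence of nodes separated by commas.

Post-order visits the left subtree, then the right subtree, then the node.
At yew: no left child.
At yew: go right to plum.
  At plum: no left child.
  At plum: go right to elm.
    At elm: no left child.
    At elm: go right to lily.
      At lily: no left child.
      At lily: go right to teak.
        At teak: no left child.
        At teak: go right to kale.
          At kale: no left child.
          At kale: go right to pear.
            pear is a leaf — visit pear.
          Visit kale.
        Visit teak.
      Visit lily.
    Visit elm.
  Visit plum.
Visit yew.

pear, kale, teak, lily, elm, plum, yew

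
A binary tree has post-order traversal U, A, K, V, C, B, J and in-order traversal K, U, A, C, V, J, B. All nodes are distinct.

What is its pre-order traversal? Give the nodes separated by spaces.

The last element of post-order is the root; it splits in-order into left and right subtrees.
Root J: left subtree has 5 nodes {K, U, A, C, V}, right has 1 {B}.
  Root C: left subtree has 3 nodes {K, U, A}, right has 1 {V}.
    Root K: left subtree has 0 nodes { }, right has 2 {U, A}.
      Root A: left subtree has 1 node {U}, right has 0 { }.

J C K A U V B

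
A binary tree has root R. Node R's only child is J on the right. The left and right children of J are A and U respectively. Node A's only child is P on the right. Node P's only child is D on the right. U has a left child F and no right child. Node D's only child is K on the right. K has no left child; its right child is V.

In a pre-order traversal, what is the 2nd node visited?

J

Pre-order visits the node, then its left subtree, then its right subtree.
Visit R.
At R: no left child.
At R: go right to J.
  Visit J.
  At J: go left to A.
    Visit A.
    At A: no left child.
    At A: go right to P.
      Visit P.
      At P: no left child.
      At P: go right to D.
        Visit D.
        At D: no left child.
        At D: go right to K.
          Visit K.
          At K: no left child.
          At K: go right to V.
            V is a leaf — visit V.
  At J: go right to U.
    Visit U.
    At U: go left to F.
      F is a leaf — visit F.
    At U: no right child.
Full pre-order sequence: R, J, A, P, D, K, V, U, F.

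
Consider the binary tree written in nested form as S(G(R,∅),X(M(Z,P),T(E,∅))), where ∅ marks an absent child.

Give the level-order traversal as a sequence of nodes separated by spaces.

S G X R M T Z P E

Level-order visits nodes level by level from the root, left to right within each level.
Level 0: S
Level 1: G, X
Level 2: R, M, T
Level 3: Z, P, E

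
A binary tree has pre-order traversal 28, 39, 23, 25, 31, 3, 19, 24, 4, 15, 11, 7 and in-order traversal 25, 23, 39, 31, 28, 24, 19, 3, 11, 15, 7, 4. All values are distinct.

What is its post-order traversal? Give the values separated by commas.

25, 23, 31, 39, 24, 19, 11, 7, 15, 4, 3, 28

The first element of pre-order is the root; it splits in-order into left and right subtrees.
Root 28: left subtree has 4 nodes {25, 23, 39, 31}, right has 7 {24, 19, 3, 11, 15, 7, 4}.
  Root 39: left subtree has 2 nodes {25, 23}, right has 1 {31}.
    Root 23: left subtree has 1 node {25}, right has 0 { }.
  Root 3: left subtree has 2 nodes {24, 19}, right has 4 {11, 15, 7, 4}.
    Root 19: left subtree has 1 node {24}, right has 0 { }.
    Root 4: left subtree has 3 nodes {11, 15, 7}, right has 0 { }.
      Root 15: left subtree has 1 node {11}, right has 1 {7}.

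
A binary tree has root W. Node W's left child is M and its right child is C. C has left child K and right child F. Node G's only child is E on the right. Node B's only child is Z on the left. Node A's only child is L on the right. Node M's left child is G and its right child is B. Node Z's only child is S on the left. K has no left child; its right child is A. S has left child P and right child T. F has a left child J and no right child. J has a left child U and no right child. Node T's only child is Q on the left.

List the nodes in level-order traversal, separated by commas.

W, M, C, G, B, K, F, E, Z, A, J, S, L, U, P, T, Q

Level-order visits nodes level by level from the root, left to right within each level.
Level 0: W
Level 1: M, C
Level 2: G, B, K, F
Level 3: E, Z, A, J
Level 4: S, L, U
Level 5: P, T
Level 6: Q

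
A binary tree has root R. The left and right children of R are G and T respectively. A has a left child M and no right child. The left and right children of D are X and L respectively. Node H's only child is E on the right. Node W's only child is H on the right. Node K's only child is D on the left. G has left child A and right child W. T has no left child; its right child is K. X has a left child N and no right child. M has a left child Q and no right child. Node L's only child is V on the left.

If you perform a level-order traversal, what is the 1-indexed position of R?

Level-order visits nodes level by level from the root, left to right within each level.
Level 0: R
Level 1: G, T
Level 2: A, W, K
Level 3: M, H, D
Level 4: Q, E, X, L
Level 5: N, V
Full level-order sequence: R, G, T, A, W, K, M, H, D, Q, E, X, L, N, V.

1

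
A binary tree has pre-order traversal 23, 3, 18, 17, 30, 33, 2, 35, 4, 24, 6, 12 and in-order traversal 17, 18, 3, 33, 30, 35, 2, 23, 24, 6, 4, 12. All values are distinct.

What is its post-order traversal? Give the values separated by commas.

The first element of pre-order is the root; it splits in-order into left and right subtrees.
Root 23: left subtree has 7 nodes {17, 18, 3, 33, 30, 35, 2}, right has 4 {24, 6, 4, 12}.
  Root 3: left subtree has 2 nodes {17, 18}, right has 4 {33, 30, 35, 2}.
    Root 18: left subtree has 1 node {17}, right has 0 { }.
    Root 30: left subtree has 1 node {33}, right has 2 {35, 2}.
      Root 2: left subtree has 1 node {35}, right has 0 { }.
  Root 4: left subtree has 2 nodes {24, 6}, right has 1 {12}.
    Root 24: left subtree has 0 nodes { }, right has 1 {6}.

17, 18, 33, 35, 2, 30, 3, 6, 24, 12, 4, 23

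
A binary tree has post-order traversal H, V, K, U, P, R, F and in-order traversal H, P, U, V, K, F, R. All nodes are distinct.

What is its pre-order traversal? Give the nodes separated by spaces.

The last element of post-order is the root; it splits in-order into left and right subtrees.
Root F: left subtree has 5 nodes {H, P, U, V, K}, right has 1 {R}.
  Root P: left subtree has 1 node {H}, right has 3 {U, V, K}.
    Root U: left subtree has 0 nodes { }, right has 2 {V, K}.
      Root K: left subtree has 1 node {V}, right has 0 { }.

F P H U K V R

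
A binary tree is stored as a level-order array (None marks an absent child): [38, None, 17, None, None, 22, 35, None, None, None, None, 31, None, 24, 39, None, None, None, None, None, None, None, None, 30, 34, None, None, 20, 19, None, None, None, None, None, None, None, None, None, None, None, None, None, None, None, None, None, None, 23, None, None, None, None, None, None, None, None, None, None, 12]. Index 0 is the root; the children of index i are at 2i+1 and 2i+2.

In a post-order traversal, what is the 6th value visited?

Post-order visits the left subtree, then the right subtree, then the node.
At 38: no left child.
At 38: go right to 17.
  At 17: go left to 22.
    At 22: go left to 31.
      At 31: go left to 30.
        At 30: go left to 23.
          23 is a leaf — visit 23.
        At 30: no right child.
        Visit 30.
      At 31: go right to 34.
        34 is a leaf — visit 34.
      Visit 31.
    At 22: no right child.
    Visit 22.
  At 17: go right to 35.
    At 35: go left to 24.
      At 24: go left to 20.
        20 is a leaf — visit 20.
      At 24: go right to 19.
        At 19: no left child.
        At 19: go right to 12.
          12 is a leaf — visit 12.
        Visit 19.
      Visit 24.
    At 35: go right to 39.
      39 is a leaf — visit 39.
    Visit 35.
  Visit 17.
Visit 38.
Full post-order sequence: 23, 30, 34, 31, 22, 20, 12, 19, 24, 39, 35, 17, 38.

20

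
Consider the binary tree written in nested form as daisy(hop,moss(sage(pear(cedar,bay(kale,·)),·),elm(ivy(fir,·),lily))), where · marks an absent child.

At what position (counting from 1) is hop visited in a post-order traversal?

Post-order visits the left subtree, then the right subtree, then the node.
At daisy: go left to hop.
  hop is a leaf — visit hop.
At daisy: go right to moss.
  At moss: go left to sage.
    At sage: go left to pear.
      At pear: go left to cedar.
        cedar is a leaf — visit cedar.
      At pear: go right to bay.
        At bay: go left to kale.
          kale is a leaf — visit kale.
        At bay: no right child.
        Visit bay.
      Visit pear.
    At sage: no right child.
    Visit sage.
  At moss: go right to elm.
    At elm: go left to ivy.
      At ivy: go left to fir.
        fir is a leaf — visit fir.
      At ivy: no right child.
      Visit ivy.
    At elm: go right to lily.
      lily is a leaf — visit lily.
    Visit elm.
  Visit moss.
Visit daisy.
Full post-order sequence: hop, cedar, kale, bay, pear, sage, fir, ivy, lily, elm, moss, daisy.

1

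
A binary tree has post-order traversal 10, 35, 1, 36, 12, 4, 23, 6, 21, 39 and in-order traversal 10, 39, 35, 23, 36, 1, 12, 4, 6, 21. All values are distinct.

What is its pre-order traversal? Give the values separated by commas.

The last element of post-order is the root; it splits in-order into left and right subtrees.
Root 39: left subtree has 1 node {10}, right has 8 {35, 23, 36, 1, 12, 4, 6, 21}.
  Root 21: left subtree has 7 nodes {35, 23, 36, 1, 12, 4, 6}, right has 0 { }.
    Root 6: left subtree has 6 nodes {35, 23, 36, 1, 12, 4}, right has 0 { }.
      Root 23: left subtree has 1 node {35}, right has 4 {36, 1, 12, 4}.
        Root 4: left subtree has 3 nodes {36, 1, 12}, right has 0 { }.
          Root 12: left subtree has 2 nodes {36, 1}, right has 0 { }.
            Root 36: left subtree has 0 nodes { }, right has 1 {1}.

39, 10, 21, 6, 23, 35, 4, 12, 36, 1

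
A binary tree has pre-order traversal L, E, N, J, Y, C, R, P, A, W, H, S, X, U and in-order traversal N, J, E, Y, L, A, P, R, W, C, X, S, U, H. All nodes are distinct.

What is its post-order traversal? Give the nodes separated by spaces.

The first element of pre-order is the root; it splits in-order into left and right subtrees.
Root L: left subtree has 4 nodes {N, J, E, Y}, right has 9 {A, P, R, W, C, X, S, U, H}.
  Root E: left subtree has 2 nodes {N, J}, right has 1 {Y}.
    Root N: left subtree has 0 nodes { }, right has 1 {J}.
  Root C: left subtree has 4 nodes {A, P, R, W}, right has 4 {X, S, U, H}.
    Root R: left subtree has 2 nodes {A, P}, right has 1 {W}.
      Root P: left subtree has 1 node {A}, right has 0 { }.
    Root H: left subtree has 3 nodes {X, S, U}, right has 0 { }.
      Root S: left subtree has 1 node {X}, right has 1 {U}.

J N Y E A P W R X U S H C L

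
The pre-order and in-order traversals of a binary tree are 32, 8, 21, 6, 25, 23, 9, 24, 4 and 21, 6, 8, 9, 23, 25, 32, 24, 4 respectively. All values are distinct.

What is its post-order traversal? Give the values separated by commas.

The first element of pre-order is the root; it splits in-order into left and right subtrees.
Root 32: left subtree has 6 nodes {21, 6, 8, 9, 23, 25}, right has 2 {24, 4}.
  Root 8: left subtree has 2 nodes {21, 6}, right has 3 {9, 23, 25}.
    Root 21: left subtree has 0 nodes { }, right has 1 {6}.
    Root 25: left subtree has 2 nodes {9, 23}, right has 0 { }.
      Root 23: left subtree has 1 node {9}, right has 0 { }.
  Root 24: left subtree has 0 nodes { }, right has 1 {4}.

6, 21, 9, 23, 25, 8, 4, 24, 32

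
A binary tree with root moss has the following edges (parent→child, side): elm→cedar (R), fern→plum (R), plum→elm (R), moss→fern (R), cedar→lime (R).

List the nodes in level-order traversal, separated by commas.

moss, fern, plum, elm, cedar, lime

Level-order visits nodes level by level from the root, left to right within each level.
Level 0: moss
Level 1: fern
Level 2: plum
Level 3: elm
Level 4: cedar
Level 5: lime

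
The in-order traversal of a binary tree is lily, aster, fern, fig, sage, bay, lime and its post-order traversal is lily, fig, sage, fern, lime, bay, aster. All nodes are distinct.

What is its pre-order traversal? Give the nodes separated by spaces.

aster lily bay fern sage fig lime

The last element of post-order is the root; it splits in-order into left and right subtrees.
Root aster: left subtree has 1 node {lily}, right has 5 {fern, fig, sage, bay, lime}.
  Root bay: left subtree has 3 nodes {fern, fig, sage}, right has 1 {lime}.
    Root fern: left subtree has 0 nodes { }, right has 2 {fig, sage}.
      Root sage: left subtree has 1 node {fig}, right has 0 { }.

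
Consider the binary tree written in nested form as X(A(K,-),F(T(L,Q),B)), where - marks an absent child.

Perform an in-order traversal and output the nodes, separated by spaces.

In-order visits the left subtree, then the node, then the right subtree.
At X: go left to A.
  At A: go left to K.
    K is a leaf — visit K.
  Visit A.
  At A: no right child.
Visit X.
At X: go right to F.
  At F: go left to T.
    At T: go left to L.
      L is a leaf — visit L.
    Visit T.
    At T: go right to Q.
      Q is a leaf — visit Q.
  Visit F.
  At F: go right to B.
    B is a leaf — visit B.

K A X L T Q F B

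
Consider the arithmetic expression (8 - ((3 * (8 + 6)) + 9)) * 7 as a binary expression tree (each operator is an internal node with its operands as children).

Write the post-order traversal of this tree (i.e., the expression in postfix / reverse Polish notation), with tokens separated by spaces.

8 3 8 6 + * 9 + - 7 *

Post-order on an expression tree gives postfix notation: for each operator, emit left operand, right operand, then the operator.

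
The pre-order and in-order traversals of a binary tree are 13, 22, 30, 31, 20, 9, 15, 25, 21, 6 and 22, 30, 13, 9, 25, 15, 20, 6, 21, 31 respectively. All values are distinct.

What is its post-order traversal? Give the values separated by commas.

30, 22, 25, 15, 9, 6, 21, 20, 31, 13

The first element of pre-order is the root; it splits in-order into left and right subtrees.
Root 13: left subtree has 2 nodes {22, 30}, right has 7 {9, 25, 15, 20, 6, 21, 31}.
  Root 22: left subtree has 0 nodes { }, right has 1 {30}.
  Root 31: left subtree has 6 nodes {9, 25, 15, 20, 6, 21}, right has 0 { }.
    Root 20: left subtree has 3 nodes {9, 25, 15}, right has 2 {6, 21}.
      Root 9: left subtree has 0 nodes { }, right has 2 {25, 15}.
        Root 15: left subtree has 1 node {25}, right has 0 { }.
      Root 21: left subtree has 1 node {6}, right has 0 { }.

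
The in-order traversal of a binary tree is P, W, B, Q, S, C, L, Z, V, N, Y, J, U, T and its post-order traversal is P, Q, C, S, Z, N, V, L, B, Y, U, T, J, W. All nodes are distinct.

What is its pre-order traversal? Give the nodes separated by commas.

W, P, J, Y, B, L, S, Q, C, V, Z, N, T, U

The last element of post-order is the root; it splits in-order into left and right subtrees.
Root W: left subtree has 1 node {P}, right has 12 {B, Q, S, C, L, Z, V, N, Y, J, U, T}.
  Root J: left subtree has 9 nodes {B, Q, S, C, L, Z, V, N, Y}, right has 2 {U, T}.
    Root Y: left subtree has 8 nodes {B, Q, S, C, L, Z, V, N}, right has 0 { }.
      Root B: left subtree has 0 nodes { }, right has 7 {Q, S, C, L, Z, V, N}.
        Root L: left subtree has 3 nodes {Q, S, C}, right has 3 {Z, V, N}.
          Root S: left subtree has 1 node {Q}, right has 1 {C}.
          Root V: left subtree has 1 node {Z}, right has 1 {N}.
    Root T: left subtree has 1 node {U}, right has 0 { }.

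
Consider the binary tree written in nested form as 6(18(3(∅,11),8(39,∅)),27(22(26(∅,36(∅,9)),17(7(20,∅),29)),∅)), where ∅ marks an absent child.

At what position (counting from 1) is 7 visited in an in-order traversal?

12

In-order visits the left subtree, then the node, then the right subtree.
At 6: go left to 18.
  At 18: go left to 3.
    At 3: no left child.
    Visit 3.
    At 3: go right to 11.
      11 is a leaf — visit 11.
  Visit 18.
  At 18: go right to 8.
    At 8: go left to 39.
      39 is a leaf — visit 39.
    Visit 8.
    At 8: no right child.
Visit 6.
At 6: go right to 27.
  At 27: go left to 22.
    At 22: go left to 26.
      At 26: no left child.
      Visit 26.
      At 26: go right to 36.
        At 36: no left child.
        Visit 36.
        At 36: go right to 9.
          9 is a leaf — visit 9.
    Visit 22.
    At 22: go right to 17.
      At 17: go left to 7.
        At 7: go left to 20.
          20 is a leaf — visit 20.
        Visit 7.
        At 7: no right child.
      Visit 17.
      At 17: go right to 29.
        29 is a leaf — visit 29.
  Visit 27.
  At 27: no right child.
Full in-order sequence: 3, 11, 18, 39, 8, 6, 26, 36, 9, 22, 20, 7, 17, 29, 27.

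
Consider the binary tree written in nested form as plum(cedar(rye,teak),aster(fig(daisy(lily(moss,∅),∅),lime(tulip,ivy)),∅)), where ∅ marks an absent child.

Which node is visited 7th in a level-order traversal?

Level-order visits nodes level by level from the root, left to right within each level.
Level 0: plum
Level 1: cedar, aster
Level 2: rye, teak, fig
Level 3: daisy, lime
Level 4: lily, tulip, ivy
Level 5: moss
Full level-order sequence: plum, cedar, aster, rye, teak, fig, daisy, lime, lily, tulip, ivy, moss.

daisy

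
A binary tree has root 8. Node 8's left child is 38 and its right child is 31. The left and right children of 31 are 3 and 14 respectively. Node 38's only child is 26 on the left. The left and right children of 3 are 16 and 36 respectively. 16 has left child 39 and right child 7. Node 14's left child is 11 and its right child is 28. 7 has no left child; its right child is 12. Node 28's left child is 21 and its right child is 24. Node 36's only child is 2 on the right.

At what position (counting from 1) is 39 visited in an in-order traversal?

4

In-order visits the left subtree, then the node, then the right subtree.
At 8: go left to 38.
  At 38: go left to 26.
    26 is a leaf — visit 26.
  Visit 38.
  At 38: no right child.
Visit 8.
At 8: go right to 31.
  At 31: go left to 3.
    At 3: go left to 16.
      At 16: go left to 39.
        39 is a leaf — visit 39.
      Visit 16.
      At 16: go right to 7.
        At 7: no left child.
        Visit 7.
        At 7: go right to 12.
          12 is a leaf — visit 12.
    Visit 3.
    At 3: go right to 36.
      At 36: no left child.
      Visit 36.
      At 36: go right to 2.
        2 is a leaf — visit 2.
  Visit 31.
  At 31: go right to 14.
    At 14: go left to 11.
      11 is a leaf — visit 11.
    Visit 14.
    At 14: go right to 28.
      At 28: go left to 21.
        21 is a leaf — visit 21.
      Visit 28.
      At 28: go right to 24.
        24 is a leaf — visit 24.
Full in-order sequence: 26, 38, 8, 39, 16, 7, 12, 3, 36, 2, 31, 11, 14, 21, 28, 24.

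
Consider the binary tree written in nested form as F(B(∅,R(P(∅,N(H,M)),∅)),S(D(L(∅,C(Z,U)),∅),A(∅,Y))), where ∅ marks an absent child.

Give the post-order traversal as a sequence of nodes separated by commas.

Post-order visits the left subtree, then the right subtree, then the node.
At F: go left to B.
  At B: no left child.
  At B: go right to R.
    At R: go left to P.
      At P: no left child.
      At P: go right to N.
        At N: go left to H.
          H is a leaf — visit H.
        At N: go right to M.
          M is a leaf — visit M.
        Visit N.
      Visit P.
    At R: no right child.
    Visit R.
  Visit B.
At F: go right to S.
  At S: go left to D.
    At D: go left to L.
      At L: no left child.
      At L: go right to C.
        At C: go left to Z.
          Z is a leaf — visit Z.
        At C: go right to U.
          U is a leaf — visit U.
        Visit C.
      Visit L.
    At D: no right child.
    Visit D.
  At S: go right to A.
    At A: no left child.
    At A: go right to Y.
      Y is a leaf — visit Y.
    Visit A.
  Visit S.
Visit F.

H, M, N, P, R, B, Z, U, C, L, D, Y, A, S, F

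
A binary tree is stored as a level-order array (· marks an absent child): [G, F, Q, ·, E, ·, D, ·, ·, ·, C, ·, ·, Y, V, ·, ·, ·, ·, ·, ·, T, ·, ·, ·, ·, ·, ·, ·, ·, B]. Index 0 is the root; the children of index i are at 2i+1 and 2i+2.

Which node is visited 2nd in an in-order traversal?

E

In-order visits the left subtree, then the node, then the right subtree.
At G: go left to F.
  At F: no left child.
  Visit F.
  At F: go right to E.
    At E: no left child.
    Visit E.
    At E: go right to C.
      At C: go left to T.
        T is a leaf — visit T.
      Visit C.
      At C: no right child.
Visit G.
At G: go right to Q.
  At Q: no left child.
  Visit Q.
  At Q: go right to D.
    At D: go left to Y.
      Y is a leaf — visit Y.
    Visit D.
    At D: go right to V.
      At V: no left child.
      Visit V.
      At V: go right to B.
        B is a leaf — visit B.
Full in-order sequence: F, E, T, C, G, Q, Y, D, V, B.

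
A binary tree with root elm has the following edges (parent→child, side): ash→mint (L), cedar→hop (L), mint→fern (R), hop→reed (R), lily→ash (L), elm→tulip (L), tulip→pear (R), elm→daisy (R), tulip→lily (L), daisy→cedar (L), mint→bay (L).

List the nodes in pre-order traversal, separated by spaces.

elm tulip lily ash mint bay fern pear daisy cedar hop reed

Pre-order visits the node, then its left subtree, then its right subtree.
Visit elm.
At elm: go left to tulip.
  Visit tulip.
  At tulip: go left to lily.
    Visit lily.
    At lily: go left to ash.
      Visit ash.
      At ash: go left to mint.
        Visit mint.
        At mint: go left to bay.
          bay is a leaf — visit bay.
        At mint: go right to fern.
          fern is a leaf — visit fern.
      At ash: no right child.
    At lily: no right child.
  At tulip: go right to pear.
    pear is a leaf — visit pear.
At elm: go right to daisy.
  Visit daisy.
  At daisy: go left to cedar.
    Visit cedar.
    At cedar: go left to hop.
      Visit hop.
      At hop: no left child.
      At hop: go right to reed.
        reed is a leaf — visit reed.
    At cedar: no right child.
  At daisy: no right child.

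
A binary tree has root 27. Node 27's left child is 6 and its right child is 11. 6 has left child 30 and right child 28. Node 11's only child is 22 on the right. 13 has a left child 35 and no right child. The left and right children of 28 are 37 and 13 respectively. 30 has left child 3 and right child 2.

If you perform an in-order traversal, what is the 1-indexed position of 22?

In-order visits the left subtree, then the node, then the right subtree.
At 27: go left to 6.
  At 6: go left to 30.
    At 30: go left to 3.
      3 is a leaf — visit 3.
    Visit 30.
    At 30: go right to 2.
      2 is a leaf — visit 2.
  Visit 6.
  At 6: go right to 28.
    At 28: go left to 37.
      37 is a leaf — visit 37.
    Visit 28.
    At 28: go right to 13.
      At 13: go left to 35.
        35 is a leaf — visit 35.
      Visit 13.
      At 13: no right child.
Visit 27.
At 27: go right to 11.
  At 11: no left child.
  Visit 11.
  At 11: go right to 22.
    22 is a leaf — visit 22.
Full in-order sequence: 3, 30, 2, 6, 37, 28, 35, 13, 27, 11, 22.

11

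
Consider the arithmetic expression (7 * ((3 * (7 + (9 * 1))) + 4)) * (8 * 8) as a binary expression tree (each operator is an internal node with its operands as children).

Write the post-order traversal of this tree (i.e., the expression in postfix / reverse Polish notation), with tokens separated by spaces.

Post-order on an expression tree gives postfix notation: for each operator, emit left operand, right operand, then the operator.

7 3 7 9 1 * + * 4 + * 8 8 * *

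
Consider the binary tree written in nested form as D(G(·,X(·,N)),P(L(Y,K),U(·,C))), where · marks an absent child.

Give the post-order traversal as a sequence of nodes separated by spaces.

Post-order visits the left subtree, then the right subtree, then the node.
At D: go left to G.
  At G: no left child.
  At G: go right to X.
    At X: no left child.
    At X: go right to N.
      N is a leaf — visit N.
    Visit X.
  Visit G.
At D: go right to P.
  At P: go left to L.
    At L: go left to Y.
      Y is a leaf — visit Y.
    At L: go right to K.
      K is a leaf — visit K.
    Visit L.
  At P: go right to U.
    At U: no left child.
    At U: go right to C.
      C is a leaf — visit C.
    Visit U.
  Visit P.
Visit D.

N X G Y K L C U P D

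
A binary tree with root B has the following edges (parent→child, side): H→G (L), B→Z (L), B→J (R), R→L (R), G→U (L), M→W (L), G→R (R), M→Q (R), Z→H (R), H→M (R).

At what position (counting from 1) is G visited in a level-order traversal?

Level-order visits nodes level by level from the root, left to right within each level.
Level 0: B
Level 1: Z, J
Level 2: H
Level 3: G, M
Level 4: U, R, W, Q
Level 5: L
Full level-order sequence: B, Z, J, H, G, M, U, R, W, Q, L.

5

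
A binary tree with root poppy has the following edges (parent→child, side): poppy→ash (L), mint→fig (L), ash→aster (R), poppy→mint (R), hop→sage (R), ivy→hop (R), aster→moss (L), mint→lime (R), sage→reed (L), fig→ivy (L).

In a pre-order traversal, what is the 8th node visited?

hop

Pre-order visits the node, then its left subtree, then its right subtree.
Visit poppy.
At poppy: go left to ash.
  Visit ash.
  At ash: no left child.
  At ash: go right to aster.
    Visit aster.
    At aster: go left to moss.
      moss is a leaf — visit moss.
    At aster: no right child.
At poppy: go right to mint.
  Visit mint.
  At mint: go left to fig.
    Visit fig.
    At fig: go left to ivy.
      Visit ivy.
      At ivy: no left child.
      At ivy: go right to hop.
        Visit hop.
        At hop: no left child.
        At hop: go right to sage.
          Visit sage.
          At sage: go left to reed.
            reed is a leaf — visit reed.
          At sage: no right child.
    At fig: no right child.
  At mint: go right to lime.
    lime is a leaf — visit lime.
Full pre-order sequence: poppy, ash, aster, moss, mint, fig, ivy, hop, sage, reed, lime.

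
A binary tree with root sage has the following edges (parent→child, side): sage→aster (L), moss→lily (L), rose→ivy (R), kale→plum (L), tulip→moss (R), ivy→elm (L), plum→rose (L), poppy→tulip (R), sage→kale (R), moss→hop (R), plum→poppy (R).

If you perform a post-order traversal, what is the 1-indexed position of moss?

Post-order visits the left subtree, then the right subtree, then the node.
At sage: go left to aster.
  aster is a leaf — visit aster.
At sage: go right to kale.
  At kale: go left to plum.
    At plum: go left to rose.
      At rose: no left child.
      At rose: go right to ivy.
        At ivy: go left to elm.
          elm is a leaf — visit elm.
        At ivy: no right child.
        Visit ivy.
      Visit rose.
    At plum: go right to poppy.
      At poppy: no left child.
      At poppy: go right to tulip.
        At tulip: no left child.
        At tulip: go right to moss.
          At moss: go left to lily.
            lily is a leaf — visit lily.
          At moss: go right to hop.
            hop is a leaf — visit hop.
          Visit moss.
        Visit tulip.
      Visit poppy.
    Visit plum.
  At kale: no right child.
  Visit kale.
Visit sage.
Full post-order sequence: aster, elm, ivy, rose, lily, hop, moss, tulip, poppy, plum, kale, sage.

7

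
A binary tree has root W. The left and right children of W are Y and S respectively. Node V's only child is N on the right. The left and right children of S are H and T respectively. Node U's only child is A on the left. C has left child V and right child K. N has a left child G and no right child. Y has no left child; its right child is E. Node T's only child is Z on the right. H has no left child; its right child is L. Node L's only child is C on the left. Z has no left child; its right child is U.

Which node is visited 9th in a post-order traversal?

H

Post-order visits the left subtree, then the right subtree, then the node.
At W: go left to Y.
  At Y: no left child.
  At Y: go right to E.
    E is a leaf — visit E.
  Visit Y.
At W: go right to S.
  At S: go left to H.
    At H: no left child.
    At H: go right to L.
      At L: go left to C.
        At C: go left to V.
          At V: no left child.
          At V: go right to N.
            At N: go left to G.
              G is a leaf — visit G.
            At N: no right child.
            Visit N.
          Visit V.
        At C: go right to K.
          K is a leaf — visit K.
        Visit C.
      At L: no right child.
      Visit L.
    Visit H.
  At S: go right to T.
    At T: no left child.
    At T: go right to Z.
      At Z: no left child.
      At Z: go right to U.
        At U: go left to A.
          A is a leaf — visit A.
        At U: no right child.
        Visit U.
      Visit Z.
    Visit T.
  Visit S.
Visit W.
Full post-order sequence: E, Y, G, N, V, K, C, L, H, A, U, Z, T, S, W.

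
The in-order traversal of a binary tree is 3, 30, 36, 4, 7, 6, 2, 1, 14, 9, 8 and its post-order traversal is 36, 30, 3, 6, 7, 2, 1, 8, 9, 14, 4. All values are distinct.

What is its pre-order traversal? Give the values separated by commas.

4, 3, 30, 36, 14, 1, 2, 7, 6, 9, 8

The last element of post-order is the root; it splits in-order into left and right subtrees.
Root 4: left subtree has 3 nodes {3, 30, 36}, right has 7 {7, 6, 2, 1, 14, 9, 8}.
  Root 3: left subtree has 0 nodes { }, right has 2 {30, 36}.
    Root 30: left subtree has 0 nodes { }, right has 1 {36}.
  Root 14: left subtree has 4 nodes {7, 6, 2, 1}, right has 2 {9, 8}.
    Root 1: left subtree has 3 nodes {7, 6, 2}, right has 0 { }.
      Root 2: left subtree has 2 nodes {7, 6}, right has 0 { }.
        Root 7: left subtree has 0 nodes { }, right has 1 {6}.
    Root 9: left subtree has 0 nodes { }, right has 1 {8}.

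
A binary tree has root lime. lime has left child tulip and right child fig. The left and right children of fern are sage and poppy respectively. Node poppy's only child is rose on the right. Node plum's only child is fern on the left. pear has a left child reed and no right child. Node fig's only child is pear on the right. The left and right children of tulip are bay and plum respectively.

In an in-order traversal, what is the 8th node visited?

lime

In-order visits the left subtree, then the node, then the right subtree.
At lime: go left to tulip.
  At tulip: go left to bay.
    bay is a leaf — visit bay.
  Visit tulip.
  At tulip: go right to plum.
    At plum: go left to fern.
      At fern: go left to sage.
        sage is a leaf — visit sage.
      Visit fern.
      At fern: go right to poppy.
        At poppy: no left child.
        Visit poppy.
        At poppy: go right to rose.
          rose is a leaf — visit rose.
    Visit plum.
    At plum: no right child.
Visit lime.
At lime: go right to fig.
  At fig: no left child.
  Visit fig.
  At fig: go right to pear.
    At pear: go left to reed.
      reed is a leaf — visit reed.
    Visit pear.
    At pear: no right child.
Full in-order sequence: bay, tulip, sage, fern, poppy, rose, plum, lime, fig, reed, pear.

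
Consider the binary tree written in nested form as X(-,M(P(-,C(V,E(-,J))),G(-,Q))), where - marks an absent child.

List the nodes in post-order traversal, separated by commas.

V, J, E, C, P, Q, G, M, X

Post-order visits the left subtree, then the right subtree, then the node.
At X: no left child.
At X: go right to M.
  At M: go left to P.
    At P: no left child.
    At P: go right to C.
      At C: go left to V.
        V is a leaf — visit V.
      At C: go right to E.
        At E: no left child.
        At E: go right to J.
          J is a leaf — visit J.
        Visit E.
      Visit C.
    Visit P.
  At M: go right to G.
    At G: no left child.
    At G: go right to Q.
      Q is a leaf — visit Q.
    Visit G.
  Visit M.
Visit X.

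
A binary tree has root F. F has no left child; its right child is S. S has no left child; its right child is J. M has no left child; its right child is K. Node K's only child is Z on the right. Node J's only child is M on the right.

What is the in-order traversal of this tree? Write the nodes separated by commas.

F, S, J, M, K, Z

In-order visits the left subtree, then the node, then the right subtree.
At F: no left child.
Visit F.
At F: go right to S.
  At S: no left child.
  Visit S.
  At S: go right to J.
    At J: no left child.
    Visit J.
    At J: go right to M.
      At M: no left child.
      Visit M.
      At M: go right to K.
        At K: no left child.
        Visit K.
        At K: go right to Z.
          Z is a leaf — visit Z.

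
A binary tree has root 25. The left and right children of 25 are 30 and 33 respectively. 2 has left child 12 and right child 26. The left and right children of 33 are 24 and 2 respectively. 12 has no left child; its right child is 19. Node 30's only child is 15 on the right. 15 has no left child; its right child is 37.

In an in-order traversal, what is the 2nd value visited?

In-order visits the left subtree, then the node, then the right subtree.
At 25: go left to 30.
  At 30: no left child.
  Visit 30.
  At 30: go right to 15.
    At 15: no left child.
    Visit 15.
    At 15: go right to 37.
      37 is a leaf — visit 37.
Visit 25.
At 25: go right to 33.
  At 33: go left to 24.
    24 is a leaf — visit 24.
  Visit 33.
  At 33: go right to 2.
    At 2: go left to 12.
      At 12: no left child.
      Visit 12.
      At 12: go right to 19.
        19 is a leaf — visit 19.
    Visit 2.
    At 2: go right to 26.
      26 is a leaf — visit 26.
Full in-order sequence: 30, 15, 37, 25, 24, 33, 12, 19, 2, 26.

15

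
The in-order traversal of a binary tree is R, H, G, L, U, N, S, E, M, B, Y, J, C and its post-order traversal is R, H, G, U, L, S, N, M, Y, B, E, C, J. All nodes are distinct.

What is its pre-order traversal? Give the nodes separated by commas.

The last element of post-order is the root; it splits in-order into left and right subtrees.
Root J: left subtree has 11 nodes {R, H, G, L, U, N, S, E, M, B, Y}, right has 1 {C}.
  Root E: left subtree has 7 nodes {R, H, G, L, U, N, S}, right has 3 {M, B, Y}.
    Root N: left subtree has 5 nodes {R, H, G, L, U}, right has 1 {S}.
      Root L: left subtree has 3 nodes {R, H, G}, right has 1 {U}.
        Root G: left subtree has 2 nodes {R, H}, right has 0 { }.
          Root H: left subtree has 1 node {R}, right has 0 { }.
    Root B: left subtree has 1 node {M}, right has 1 {Y}.

J, E, N, L, G, H, R, U, S, B, M, Y, C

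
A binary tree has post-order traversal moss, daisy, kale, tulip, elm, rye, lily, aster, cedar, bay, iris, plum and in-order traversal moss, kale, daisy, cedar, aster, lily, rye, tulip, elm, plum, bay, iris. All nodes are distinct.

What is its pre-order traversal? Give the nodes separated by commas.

plum, cedar, kale, moss, daisy, aster, lily, rye, elm, tulip, iris, bay

The last element of post-order is the root; it splits in-order into left and right subtrees.
Root plum: left subtree has 9 nodes {moss, kale, daisy, cedar, aster, lily, rye, tulip, elm}, right has 2 {bay, iris}.
  Root cedar: left subtree has 3 nodes {moss, kale, daisy}, right has 5 {aster, lily, rye, tulip, elm}.
    Root kale: left subtree has 1 node {moss}, right has 1 {daisy}.
    Root aster: left subtree has 0 nodes { }, right has 4 {lily, rye, tulip, elm}.
      Root lily: left subtree has 0 nodes { }, right has 3 {rye, tulip, elm}.
        Root rye: left subtree has 0 nodes { }, right has 2 {tulip, elm}.
          Root elm: left subtree has 1 node {tulip}, right has 0 { }.
  Root iris: left subtree has 1 node {bay}, right has 0 { }.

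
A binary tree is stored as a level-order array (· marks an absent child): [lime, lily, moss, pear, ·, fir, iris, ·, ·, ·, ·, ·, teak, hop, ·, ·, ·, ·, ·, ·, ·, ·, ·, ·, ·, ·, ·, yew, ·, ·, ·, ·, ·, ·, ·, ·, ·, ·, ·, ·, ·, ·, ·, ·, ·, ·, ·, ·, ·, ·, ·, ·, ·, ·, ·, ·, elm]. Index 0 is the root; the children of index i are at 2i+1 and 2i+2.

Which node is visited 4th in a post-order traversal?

Post-order visits the left subtree, then the right subtree, then the node.
At lime: go left to lily.
  At lily: go left to pear.
    pear is a leaf — visit pear.
  At lily: no right child.
  Visit lily.
At lime: go right to moss.
  At moss: go left to fir.
    At fir: no left child.
    At fir: go right to teak.
      teak is a leaf — visit teak.
    Visit fir.
  At moss: go right to iris.
    At iris: go left to hop.
      At hop: go left to yew.
        At yew: no left child.
        At yew: go right to elm.
          elm is a leaf — visit elm.
        Visit yew.
      At hop: no right child.
      Visit hop.
    At iris: no right child.
    Visit iris.
  Visit moss.
Visit lime.
Full post-order sequence: pear, lily, teak, fir, elm, yew, hop, iris, moss, lime.

fir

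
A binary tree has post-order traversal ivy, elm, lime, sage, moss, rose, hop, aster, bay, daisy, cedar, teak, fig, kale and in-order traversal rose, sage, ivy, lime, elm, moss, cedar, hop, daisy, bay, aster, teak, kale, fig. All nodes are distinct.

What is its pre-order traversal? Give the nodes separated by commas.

kale, teak, cedar, rose, moss, sage, lime, ivy, elm, daisy, hop, bay, aster, fig

The last element of post-order is the root; it splits in-order into left and right subtrees.
Root kale: left subtree has 12 nodes {rose, sage, ivy, lime, elm, moss, cedar, hop, daisy, bay, aster, teak}, right has 1 {fig}.
  Root teak: left subtree has 11 nodes {rose, sage, ivy, lime, elm, moss, cedar, hop, daisy, bay, aster}, right has 0 { }.
    Root cedar: left subtree has 6 nodes {rose, sage, ivy, lime, elm, moss}, right has 4 {hop, daisy, bay, aster}.
      Root rose: left subtree has 0 nodes { }, right has 5 {sage, ivy, lime, elm, moss}.
        Root moss: left subtree has 4 nodes {sage, ivy, lime, elm}, right has 0 { }.
          Root sage: left subtree has 0 nodes { }, right has 3 {ivy, lime, elm}.
            Root lime: left subtree has 1 node {ivy}, right has 1 {elm}.
      Root daisy: left subtree has 1 node {hop}, right has 2 {bay, aster}.
        Root bay: left subtree has 0 nodes { }, right has 1 {aster}.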